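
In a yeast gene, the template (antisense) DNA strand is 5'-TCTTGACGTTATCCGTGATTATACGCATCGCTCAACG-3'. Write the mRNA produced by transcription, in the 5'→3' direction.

5'-CGUUGAGCGAUGCGUAUAAUCACGGAUAACGUCAAGA-3'

The mRNA has the sequence of the coding strand (reverse complement of the template) with T→U. Reverse complement of TCTTGACGTTATCCGTGATTATACGCATCGCTCAACG is CGTTGAGCGATGCGTATAATCACGGATAACGTCAAGA; then T→U.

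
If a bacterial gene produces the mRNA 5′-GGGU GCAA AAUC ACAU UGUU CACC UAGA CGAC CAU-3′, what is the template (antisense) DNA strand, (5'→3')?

5'-ATGGTCGTCTAGGTGAACAATGTGATTTTGCACCC-3'

Replace U with T to get the coding DNA strand: GGGTGCAAAATCACATTGTTCACCTAGACGACCAT. The template strand is its reverse complement (complement CCCACGTTTTAGTGTAACAAGTGGATCTGCTGGTA, then reverse).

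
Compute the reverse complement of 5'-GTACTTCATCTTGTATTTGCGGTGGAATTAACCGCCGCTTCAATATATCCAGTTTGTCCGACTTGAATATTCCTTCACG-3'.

Complement each base (A↔T, G↔C): CATGAAGTAGAACATAAACGCCACCTTAATTGGCGGCGAAGTTATATAGGTCAAACAGGCTGAACTTATAAGGAAGTGC. Then reverse.

5'-CGTGAAGGAATATTCAAGTCGGACAAACTGGATATATTGAAGCGGCGGTTAATTCCACCGCAAATACAAGATGAAGTAC-3'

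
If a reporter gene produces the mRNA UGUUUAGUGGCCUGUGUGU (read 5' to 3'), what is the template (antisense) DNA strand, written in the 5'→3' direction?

Replace U with T to get the coding DNA strand: TGTTTAGTGGCCTGTGTGT. The template strand is its reverse complement (complement ACAAATCACCGGACACACA, then reverse).

5′-ACACACAGGCCACTAAACA-3′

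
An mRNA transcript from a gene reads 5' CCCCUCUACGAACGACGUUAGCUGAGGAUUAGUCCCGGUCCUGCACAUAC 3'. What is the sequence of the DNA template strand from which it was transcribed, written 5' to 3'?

Replace U with T to get the coding DNA strand: CCCCTCTACGAACGACGTTAGCTGAGGATTAGTCCCGGTCCTGCACATAC. The template strand is its reverse complement (complement GGGGAGATGCTTGCTGCAATCGACTCCTAATCAGGGCCAGGACGTGTATG, then reverse).

5′-GTATGTGCAGGACCGGGACTAATCCTCAGCTAACGTCGTTCGTAGAGGGG-3′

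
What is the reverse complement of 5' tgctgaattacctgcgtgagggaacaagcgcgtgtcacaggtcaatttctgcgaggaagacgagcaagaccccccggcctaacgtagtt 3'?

Complement each base (A↔T, G↔C): ACGACTTAATGGACGCACTCCCTTGTTCGCGCACAGTGTCCAGTTAAAGACGCTCCTTCTGCTCGTTCTGGGGGGCCGGATTGCATCAA. Then reverse.

5'-AACTACGTTAGGCCGGGGGGTCTTGCTCGTCTTCCTCGCAGAAATTGACCTGTGACACGCGCTTGTTCCCTCACGCAGGTAATTCAGCA-3'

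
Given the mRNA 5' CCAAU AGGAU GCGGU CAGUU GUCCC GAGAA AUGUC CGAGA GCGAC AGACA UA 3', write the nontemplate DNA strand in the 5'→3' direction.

5'-CCAATAGGATGCGGTCAGTTGTCCCGAGAAATGTCCGAGAGCGACAGACATA-3'

The coding DNA strand has the same 5'→3' sequence as the mRNA with U replaced by T.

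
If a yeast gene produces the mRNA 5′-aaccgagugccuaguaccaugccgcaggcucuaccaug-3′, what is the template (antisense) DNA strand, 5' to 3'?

5'-CATGGTAGAGCCTGCGGCATGGTACTAGGCACTCGGTT-3'

Replace U with T to get the coding DNA strand: AACCGAGTGCCTAGTACCATGCCGCAGGCTCTACCATG. The template strand is its reverse complement (complement TTGGCTCACGGATCATGGTACGGCGTCCGAGATGGTAC, then reverse).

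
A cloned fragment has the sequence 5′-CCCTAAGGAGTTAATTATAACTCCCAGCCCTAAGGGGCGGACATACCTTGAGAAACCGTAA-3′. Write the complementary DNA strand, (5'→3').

The complement of CCCTAAGGAGTTAATTATAACTCCCAGCCCTAAGGGGCGGACATACCTTGAGAAACCGTAA is GGGATTCCTCAATTAATATTGAGGGTCGGGATTCCCCGCCTGTATGGAACTCTTTGGCATT (A↔T, G↔C). DNA strands are antiparallel, so the complementary strand runs 3'→5'; reversing gives the 5'→3' form.

5'-TTACGGTTTCTCAAGGTATGTCCGCCCCTTAGGGCTGGGAGTTATAATTAACTCCTTAGGG-3'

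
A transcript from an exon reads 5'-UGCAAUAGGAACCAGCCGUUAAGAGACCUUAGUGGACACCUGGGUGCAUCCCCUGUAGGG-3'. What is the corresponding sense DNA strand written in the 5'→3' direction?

5'-TGCAATAGGAACCAGCCGTTAAGAGACCTTAGTGGACACCTGGGTGCATCCCCTGTAGGG-3'

The coding DNA strand has the same 5'→3' sequence as the mRNA with U replaced by T.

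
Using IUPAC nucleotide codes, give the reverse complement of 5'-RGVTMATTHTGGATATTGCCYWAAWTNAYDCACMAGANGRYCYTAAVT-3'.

5'-ABTTARGRYCNTCTKGTGHRTNAWTTWRGGCAATATCCADAATKABCY-3'

Standard pairs A↔T, G↔C; ambiguity codes pair R↔Y, M↔K, W↔W, D↔H, V↔B, N↔N. Complement (YCBAKTAADACCTATAACGGRWTTWANTRHGTGKTCTNCYRGRATTBA), then reverse for 5'→3'.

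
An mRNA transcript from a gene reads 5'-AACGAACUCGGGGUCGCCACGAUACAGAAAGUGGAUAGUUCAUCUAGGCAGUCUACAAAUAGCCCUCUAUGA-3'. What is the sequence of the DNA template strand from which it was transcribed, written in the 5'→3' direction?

5'-TCATAGAGGGCTATTTGTAGACTGCCTAGATGAACTATCCACTTTCTGTATCGTGGCGACCCCGAGTTCGTT-3'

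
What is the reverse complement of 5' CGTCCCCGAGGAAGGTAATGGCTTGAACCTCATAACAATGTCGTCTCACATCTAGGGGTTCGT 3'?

Complement each base (A↔T, G↔C): GCAGGGGCTCCTTCCATTACCGAACTTGGAGTATTGTTACAGCAGAGTGTAGATCCCCAAGCA. Then reverse.

5'-ACGAACCCCTAGATGTGAGACGACATTGTTATGAGGTTCAAGCCATTACCTTCCTCGGGGACG-3'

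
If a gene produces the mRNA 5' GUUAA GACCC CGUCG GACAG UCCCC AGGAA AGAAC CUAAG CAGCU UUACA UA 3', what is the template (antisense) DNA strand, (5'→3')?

Replace U with T to get the coding DNA strand: GTTAAGACCCCGTCGGACAGTCCCCAGGAAAGAACCTAAGCAGCTTTACATA. The template strand is its reverse complement (complement CAATTCTGGGGCAGCCTGTCAGGGGTCCTTTCTTGGATTCGTCGAAATGTAT, then reverse).

5'-TATGTAAAGCTGCTTAGGTTCTTTCCTGGGGACTGTCCGACGGGGTCTTAAC-3'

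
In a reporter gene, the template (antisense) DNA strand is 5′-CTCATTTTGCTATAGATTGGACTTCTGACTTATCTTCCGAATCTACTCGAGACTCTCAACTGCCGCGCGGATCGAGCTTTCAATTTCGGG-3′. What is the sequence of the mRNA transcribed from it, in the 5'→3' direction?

5'-CCCGAAAUUGAAAGCUCGAUCCGCGCGGCAGUUGAGAGUCUCGAGUAGAUUCGGAAGAUAAGUCAGAAGUCCAAUCUAUAGCAAAAUGAG-3'

RNA polymerase reads the template 3'→5' and synthesizes mRNA 5'→3' by base-pairing (A→U, T→A, G↔C). The complement of the template is GAGTAAAACGATATCTAACCTGAAGACTGAATAGAAGGCTTAGATGAGCTCTGAGAGTTGACGGCGCGCCTAGCTCGAAAGTTAAAGCCC; antiparallel, so 5'→3' the coding strand is CCCGAAATTGAAAGCTCGATCCGCGCGGCAGTTGAGAGTCTCGAGTAGATTCGGAAGATAAGTCAGAAGTCCAATCTATAGCAAAATGAG. Replace T with U for the mRNA.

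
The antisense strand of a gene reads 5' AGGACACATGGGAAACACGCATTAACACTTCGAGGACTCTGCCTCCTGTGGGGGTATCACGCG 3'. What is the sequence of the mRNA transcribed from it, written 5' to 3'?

The mRNA has the sequence of the coding strand (reverse complement of the template) with T→U. Reverse complement of AGGACACATGGGAAACACGCATTAACACTTCGAGGACTCTGCCTCCTGTGGGGGTATCACGCG is CGCGTGATACCCCCACAGGAGGCAGAGTCCTCGAAGTGTTAATGCGTGTTTCCCATGTGTCCT; then T→U.

5'-CGCGUGAUACCCCCACAGGAGGCAGAGUCCUCGAAGUGUUAAUGCGUGUUUCCCAUGUGUCCU-3'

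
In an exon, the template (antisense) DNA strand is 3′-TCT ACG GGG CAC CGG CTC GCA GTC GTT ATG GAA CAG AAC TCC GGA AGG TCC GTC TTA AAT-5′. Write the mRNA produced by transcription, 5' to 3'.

5'-AGAUGCCCCGUGGCCGAGCGUCAGCAAUACCUUGUCUUGAGGCCUUCCAGGCAGAAUUUA-3'

Reading the template 3'→5' as shown, RNA polymerase pairs each base (A→U, T→A, G↔C) to build mRNA 5'→3' directly.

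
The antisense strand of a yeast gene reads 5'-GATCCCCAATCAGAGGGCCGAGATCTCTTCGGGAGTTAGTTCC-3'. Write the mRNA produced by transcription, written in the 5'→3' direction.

The mRNA has the sequence of the coding strand (reverse complement of the template) with T→U. Reverse complement of GATCCCCAATCAGAGGGCCGAGATCTCTTCGGGAGTTAGTTCC is GGAACTAACTCCCGAAGAGATCTCGGCCCTCTGATTGGGGATC; then T→U.

5′-GGAACUAACUCCCGAAGAGAUCUCGGCCCUCUGAUUGGGGAUC-3′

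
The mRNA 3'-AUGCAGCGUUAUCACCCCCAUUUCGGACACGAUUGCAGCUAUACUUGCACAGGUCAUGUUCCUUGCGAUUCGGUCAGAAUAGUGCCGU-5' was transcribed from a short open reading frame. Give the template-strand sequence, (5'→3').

Written 5'→3' the mRNA is UGCCGUGAUAAGACUGGCUUAGCGUUCCUUGUACUGGACACGUUCAUAUCGACGUUAGCACAGGCUUUACCCCCACUAUUGCGACGUA, so the coding DNA strand is TGCCGTGATAAGACTGGCTTAGCGTTCCTTGTACTGGACACGTTCATATCGACGTTAGCACAGGCTTTACCCCCACTATTGCGACGTA. The template is its reverse complement.

5'-TACGTCGCAATAGTGGGGGTAAAGCCTGTGCTAACGTCGATATGAACGTGTCCAGTACAAGGAACGCTAAGCCAGTCTTATCACGGCA-3'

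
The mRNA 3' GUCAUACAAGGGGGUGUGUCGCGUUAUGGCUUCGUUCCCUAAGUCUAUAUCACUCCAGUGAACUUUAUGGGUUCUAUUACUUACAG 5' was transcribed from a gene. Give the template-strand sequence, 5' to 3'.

5'-CAGTATGTTCCCCCACACAGCGCAATACCGAAGCAAGGGATTCAGATATAGTGAGGTCACTTGAAATACCCAAGATAATGAATGTC-3'

Written 5'→3' the mRNA is GACAUUCAUUAUCUUGGGUAUUUCAAGUGACCUCACUAUAUCUGAAUCCCUUGCUUCGGUAUUGCGCUGUGUGGGGGAACAUACUG, so the coding DNA strand is GACATTCATTATCTTGGGTATTTCAAGTGACCTCACTATATCTGAATCCCTTGCTTCGGTATTGCGCTGTGTGGGGGAACATACTG. The template is its reverse complement.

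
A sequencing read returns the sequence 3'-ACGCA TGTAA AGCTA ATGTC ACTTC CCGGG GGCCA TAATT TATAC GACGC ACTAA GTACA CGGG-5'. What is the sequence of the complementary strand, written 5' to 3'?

5'-TGCGTACATTTCGATTACAGTGAAGGGCCCCCGGTATTAAATATGCTGCGTGATTCATGTGCCC-3'

The strand is given 3'→5', so its complement runs 5'→3' in the same left-to-right order: pair each base A↔T, G↔C.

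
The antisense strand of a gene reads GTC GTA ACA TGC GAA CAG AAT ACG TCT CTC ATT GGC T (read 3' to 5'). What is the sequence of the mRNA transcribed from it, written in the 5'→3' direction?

Reading the template 3'→5' as shown, RNA polymerase pairs each base (A→U, T→A, G↔C) to build mRNA 5'→3' directly.

5′-CAGCAUUGUACGCUUGUCUUAUGCAGAGAGUAACCGA-3′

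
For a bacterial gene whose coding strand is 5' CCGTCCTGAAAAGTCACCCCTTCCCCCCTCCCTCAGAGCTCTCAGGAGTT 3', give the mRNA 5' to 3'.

mRNA has the coding-strand sequence with U in place of T.

5′-CCGUCCUGAAAAGUCACCCCUUCCCCCCUCCCUCAGAGCUCUCAGGAGUU-3′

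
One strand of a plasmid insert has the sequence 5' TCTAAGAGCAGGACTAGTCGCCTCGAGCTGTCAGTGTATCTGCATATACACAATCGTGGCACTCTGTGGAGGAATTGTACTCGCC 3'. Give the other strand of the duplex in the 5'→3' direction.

5′-GGCGAGTACAATTCCTCCACAGAGTGCCACGATTGTGTATATGCAGATACACTGACAGCTCGAGGCGACTAGTCCTGCTCTTAGA-3′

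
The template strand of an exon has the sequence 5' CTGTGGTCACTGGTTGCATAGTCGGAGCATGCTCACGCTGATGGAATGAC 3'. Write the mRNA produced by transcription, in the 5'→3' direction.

The mRNA has the sequence of the coding strand (reverse complement of the template) with T→U. Reverse complement of CTGTGGTCACTGGTTGCATAGTCGGAGCATGCTCACGCTGATGGAATGAC is GTCATTCCATCAGCGTGAGCATGCTCCGACTATGCAACCAGTGACCACAG; then T→U.

5'-GUCAUUCCAUCAGCGUGAGCAUGCUCCGACUAUGCAACCAGUGACCACAG-3'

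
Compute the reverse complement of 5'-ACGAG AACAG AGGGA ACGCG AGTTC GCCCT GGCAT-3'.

5′-ATGCCAGGGCGAACTCGCGTTCCCTCTGTTCTCGT-3′

Reading the sequence 3'→5' and pairing each base (A↔T, G↔C) gives the reverse complement directly.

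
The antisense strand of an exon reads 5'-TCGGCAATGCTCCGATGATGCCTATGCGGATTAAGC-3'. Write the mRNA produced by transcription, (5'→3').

RNA polymerase reads the template 3'→5' and synthesizes mRNA 5'→3' by base-pairing (A→U, T→A, G↔C). The complement of the template is AGCCGTTACGAGGCTACTACGGATACGCCTAATTCG; antiparallel, so 5'→3' the coding strand is GCTTAATCCGCATAGGCATCATCGGAGCATTGCCGA. Replace T with U for the mRNA.

5'-GCUUAAUCCGCAUAGGCAUCAUCGGAGCAUUGCCGA-3'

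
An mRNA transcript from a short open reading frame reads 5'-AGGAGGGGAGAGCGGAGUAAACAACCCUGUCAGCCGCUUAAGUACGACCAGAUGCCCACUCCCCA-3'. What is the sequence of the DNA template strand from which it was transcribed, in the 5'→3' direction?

Replace U with T to get the coding DNA strand: AGGAGGGGAGAGCGGAGTAAACAACCCTGTCAGCCGCTTAAGTACGACCAGATGCCCACTCCCCA. The template strand is its reverse complement (complement TCCTCCCCTCTCGCCTCATTTGTTGGGACAGTCGGCGAATTCATGCTGGTCTACGGGTGAGGGGT, then reverse).

5'-TGGGGAGTGGGCATCTGGTCGTACTTAAGCGGCTGACAGGGTTGTTTACTCCGCTCTCCCCTCCT-3'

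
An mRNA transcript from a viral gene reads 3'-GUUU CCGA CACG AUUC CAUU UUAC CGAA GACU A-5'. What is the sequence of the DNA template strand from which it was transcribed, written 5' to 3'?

Written 5'→3' the mRNA is AUCAGAAGCCAUUUUACCUUAGCACAGCCUUUG, so the coding DNA strand is ATCAGAAGCCATTTTACCTTAGCACAGCCTTTG. The template is its reverse complement.

5'-CAAAGGCTGTGCTAAGGTAAAATGGCTTCTGAT-3'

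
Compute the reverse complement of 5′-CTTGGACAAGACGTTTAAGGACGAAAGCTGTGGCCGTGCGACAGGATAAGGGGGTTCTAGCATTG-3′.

5′-CAATGCTAGAACCCCCTTATCCTGTCGCACGGCCACAGCTTTCGTCCTTAAACGTCTTGTCCAAG-3′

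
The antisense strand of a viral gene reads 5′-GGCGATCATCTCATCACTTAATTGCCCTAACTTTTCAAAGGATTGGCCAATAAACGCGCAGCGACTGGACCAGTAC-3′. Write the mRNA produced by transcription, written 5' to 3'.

RNA polymerase reads the template 3'→5' and synthesizes mRNA 5'→3' by base-pairing (A→U, T→A, G↔C). The complement of the template is CCGCTAGTAGAGTAGTGAATTAACGGGATTGAAAAGTTTCCTAACCGGTTATTTGCGCGTCGCTGACCTGGTCATG; antiparallel, so 5'→3' the coding strand is GTACTGGTCCAGTCGCTGCGCGTTTATTGGCCAATCCTTTGAAAAGTTAGGGCAATTAAGTGATGAGATGATCGCC. Replace T with U for the mRNA.

5'-GUACUGGUCCAGUCGCUGCGCGUUUAUUGGCCAAUCCUUUGAAAAGUUAGGGCAAUUAAGUGAUGAGAUGAUCGCC-3'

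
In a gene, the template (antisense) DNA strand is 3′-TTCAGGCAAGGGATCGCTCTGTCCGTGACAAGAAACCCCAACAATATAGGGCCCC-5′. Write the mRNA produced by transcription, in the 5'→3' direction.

Reading the template 3'→5' as shown, RNA polymerase pairs each base (A→U, T→A, G↔C) to build mRNA 5'→3' directly.

5'-AAGUCCGUUCCCUAGCGAGACAGGCACUGUUCUUUGGGGUUGUUAUAUCCCGGGG-3'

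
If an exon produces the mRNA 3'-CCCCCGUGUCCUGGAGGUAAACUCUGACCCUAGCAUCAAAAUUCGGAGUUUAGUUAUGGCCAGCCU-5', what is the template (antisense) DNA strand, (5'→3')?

Written 5'→3' the mRNA is UCCGACCGGUAUUGAUUUGAGGCUUAAAACUACGAUCCCAGUCUCAAAUGGAGGUCCUGUGCCCCC, so the coding DNA strand is TCCGACCGGTATTGATTTGAGGCTTAAAACTACGATCCCAGTCTCAAATGGAGGTCCTGTGCCCCC. The template is its reverse complement.

5′-GGGGGCACAGGACCTCCATTTGAGACTGGGATCGTAGTTTTAAGCCTCAAATCAATACCGGTCGGA-3′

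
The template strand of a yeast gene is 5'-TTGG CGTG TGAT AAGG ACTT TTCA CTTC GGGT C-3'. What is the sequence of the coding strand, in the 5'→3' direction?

The coding strand is complementary and antiparallel to the template: take the complement (A↔T, G↔C) and reverse.

5'-GACCCGAAGTGAAAAGTCCTTATCACACGCCAA-3'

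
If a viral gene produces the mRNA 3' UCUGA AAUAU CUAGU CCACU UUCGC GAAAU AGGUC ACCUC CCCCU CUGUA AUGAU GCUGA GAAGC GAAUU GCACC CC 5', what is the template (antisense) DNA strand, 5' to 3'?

5′-AGACTTTATAGATCAGGTGAAAGCGCTTTATCCAGTGGAGGGGGAGACATTACTACGACTCTTCGCTTAACGTGGGG-3′

Written 5'→3' the mRNA is CCCCACGUUAAGCGAAGAGUCGUAGUAAUGUCUCCCCCUCCACUGGAUAAAGCGCUUUCACCUGAUCUAUAAAGUCU, so the coding DNA strand is CCCCACGTTAAGCGAAGAGTCGTAGTAATGTCTCCCCCTCCACTGGATAAAGCGCTTTCACCTGATCTATAAAGTCT. The template is its reverse complement.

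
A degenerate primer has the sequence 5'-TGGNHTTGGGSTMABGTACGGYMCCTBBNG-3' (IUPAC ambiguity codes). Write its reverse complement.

5′-CNVVAGGKRCCGTACVTKASCCCAADNCCA-3′

Standard pairs A↔T, G↔C; ambiguity codes pair Y↔R, M↔K, S↔S, B↔V, H↔D, N↔N. Complement (ACCNDAACCCSAKTVCATGCCRKGGAVVNC), then reverse for 5'→3'.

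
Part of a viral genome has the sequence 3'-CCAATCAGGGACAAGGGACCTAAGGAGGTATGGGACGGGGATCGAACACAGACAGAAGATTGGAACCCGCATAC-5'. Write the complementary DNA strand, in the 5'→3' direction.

The strand is given 3'→5', so its complement runs 5'→3' in the same left-to-right order: pair each base A↔T, G↔C.

5'-GGTTAGTCCCTGTTCCCTGGATTCCTCCATACCCTGCCCCTAGCTTGTGTCTGTCTTCTAACCTTGGGCGTATG-3'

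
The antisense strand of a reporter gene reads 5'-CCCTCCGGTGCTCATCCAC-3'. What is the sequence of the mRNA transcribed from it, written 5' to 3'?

RNA polymerase reads the template 3'→5' and synthesizes mRNA 5'→3' by base-pairing (A→U, T→A, G↔C). The complement of the template is GGGAGGCCACGAGTAGGTG; antiparallel, so 5'→3' the coding strand is GTGGATGAGCACCGGAGGG. Replace T with U for the mRNA.

5'-GUGGAUGAGCACCGGAGGG-3'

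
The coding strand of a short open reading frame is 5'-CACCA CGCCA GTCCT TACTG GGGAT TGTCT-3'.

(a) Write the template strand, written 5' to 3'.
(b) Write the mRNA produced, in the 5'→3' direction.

(a) 5'-AGACAATCCCCAGTAAGGACTGGCGTGGTG-3'
(b) 5'-CACCACGCCAGUCCUUACUGGGGAUUGUCU-3'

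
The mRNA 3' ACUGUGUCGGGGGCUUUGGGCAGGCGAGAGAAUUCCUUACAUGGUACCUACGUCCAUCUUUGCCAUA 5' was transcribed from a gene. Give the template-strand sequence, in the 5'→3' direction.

5'-TGACACAGCCCCCGAAACCCGTCCGCTCTCTTAAGGAATGTACCATGGATGCAGGTAGAAACGGTAT-3'

Written 5'→3' the mRNA is AUACCGUUUCUACCUGCAUCCAUGGUACAUUCCUUAAGAGAGCGGACGGGUUUCGGGGGCUGUGUCA, so the coding DNA strand is ATACCGTTTCTACCTGCATCCATGGTACATTCCTTAAGAGAGCGGACGGGTTTCGGGGGCTGTGTCA. The template is its reverse complement.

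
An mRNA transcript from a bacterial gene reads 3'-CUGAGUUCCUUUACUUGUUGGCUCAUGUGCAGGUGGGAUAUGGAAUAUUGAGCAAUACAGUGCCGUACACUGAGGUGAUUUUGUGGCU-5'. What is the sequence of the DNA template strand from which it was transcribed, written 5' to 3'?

5'-GACTCAAGGAAATGAACAACCGAGTACACGTCCACCCTATACCTTATAACTCGTTATGTCACGGCATGTGACTCCACTAAAACACCGA-3'

Written 5'→3' the mRNA is UCGGUGUUUUAGUGGAGUCACAUGCCGUGACAUAACGAGUUAUAAGGUAUAGGGUGGACGUGUACUCGGUUGUUCAUUUCCUUGAGUC, so the coding DNA strand is TCGGTGTTTTAGTGGAGTCACATGCCGTGACATAACGAGTTATAAGGTATAGGGTGGACGTGTACTCGGTTGTTCATTTCCTTGAGTC. The template is its reverse complement.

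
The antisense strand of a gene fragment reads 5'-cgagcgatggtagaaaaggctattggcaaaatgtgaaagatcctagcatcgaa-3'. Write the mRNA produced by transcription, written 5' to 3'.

5'-UUCGAUGCUAGGAUCUUUCACAUUUUGCCAAUAGCCUUUUCUACCAUCGCUCG-3'

The mRNA has the sequence of the coding strand (reverse complement of the template) with T→U. Reverse complement of CGAGCGATGGTAGAAAAGGCTATTGGCAAAATGTGAAAGATCCTAGCATCGAA is TTCGATGCTAGGATCTTTCACATTTTGCCAATAGCCTTTTCTACCATCGCTCG; then T→U.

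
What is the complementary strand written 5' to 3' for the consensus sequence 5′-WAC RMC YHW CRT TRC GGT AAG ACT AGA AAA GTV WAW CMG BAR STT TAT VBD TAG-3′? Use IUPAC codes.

Standard pairs A↔T, G↔C; ambiguity codes pair R↔Y, M↔K, W↔W, S↔S, B↔V, D↔H. Complement (WTGYKGRDWGYAAYGCCATTCTGATCTTTTCABWTWGKCVTYSAAATABVHATC), then reverse for 5'→3'.

5'-CTAHVBATAAASYTVCKGWTWBACTTTTCTAGTCTTACCGYAAYGWDRGKYGTW-3'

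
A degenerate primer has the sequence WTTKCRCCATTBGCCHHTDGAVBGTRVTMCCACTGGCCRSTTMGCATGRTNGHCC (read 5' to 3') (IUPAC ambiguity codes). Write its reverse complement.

5'-GGDCNAYCATGCKAASYGGCCAGTGGKABYACVBTCHADDGGCVAATGGYGMAAW-3'

Standard pairs A↔T, G↔C; ambiguity codes pair R↔Y, M↔K, W↔W, S↔S, B↔V, D↔H, N↔N. Complement (WAAMGYGGTAAVCGGDDAHCTBVCAYBAKGGTGACCGGYSAAKCGTACYANCDGG), then reverse for 5'→3'.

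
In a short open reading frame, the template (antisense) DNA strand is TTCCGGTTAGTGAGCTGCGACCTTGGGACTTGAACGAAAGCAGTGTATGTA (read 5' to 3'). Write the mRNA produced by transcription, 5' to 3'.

5'-UACAUACACUGCUUUCGUUCAAGUCCCAAGGUCGCAGCUCACUAACCGGAA-3'

RNA polymerase reads the template 3'→5' and synthesizes mRNA 5'→3' by base-pairing (A→U, T→A, G↔C). The complement of the template is AAGGCCAATCACTCGACGCTGGAACCCTGAACTTGCTTTCGTCACATACAT; antiparallel, so 5'→3' the coding strand is TACATACACTGCTTTCGTTCAAGTCCCAAGGTCGCAGCTCACTAACCGGAA. Replace T with U for the mRNA.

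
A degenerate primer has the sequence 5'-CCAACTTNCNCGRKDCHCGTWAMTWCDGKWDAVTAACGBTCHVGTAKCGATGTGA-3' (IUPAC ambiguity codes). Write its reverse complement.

5'-TCACATCGMTACBDGAVCGTTABTHWMCHGWAKTWACGDGHMYCGNGNAAGTTGG-3'

Standard pairs A↔T, G↔C; ambiguity codes pair R↔Y, M↔K, W↔W, B↔V, D↔H, N↔N. Complement (GGTTGAANGNGCYMHGDGCAWTKAWGHCMWHTBATTGCVAGDBCATMGCTACACT), then reverse for 5'→3'.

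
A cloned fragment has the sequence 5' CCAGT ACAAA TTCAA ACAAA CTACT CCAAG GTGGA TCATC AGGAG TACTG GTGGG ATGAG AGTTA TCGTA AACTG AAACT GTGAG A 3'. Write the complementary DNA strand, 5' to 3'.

5′-TCTCACAGTTTCAGTTTACGATAACTCTCATCCCACCAGTACTCCTGATGATCCACCTTGGAGTAGTTTGTTTGAATTTGTACTGG-3′

Pairing A↔T and G↔C gives GGTCATGTTTAAGTTTGTTTGATGAGGTTCCACCTAGTAGTCCTCATGACCACCCTACTCTCAATAGCATTTGACTTTGACACTCT, running 3'→5'. Reverse for the 5'→3' convention.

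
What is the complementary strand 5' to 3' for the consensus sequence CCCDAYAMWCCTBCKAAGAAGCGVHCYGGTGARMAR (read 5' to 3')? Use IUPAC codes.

Standard pairs A↔T, G↔C; ambiguity codes pair R↔Y, M↔K, W↔W, B↔V, D↔H. Complement (GGGHTRTKWGGAVGMTTCTTCGCBDGRCCACTYKTY), then reverse for 5'→3'.

5'-YTKYTCACCRGDBCGCTTCTTMGVAGGWKTRTHGGG-3'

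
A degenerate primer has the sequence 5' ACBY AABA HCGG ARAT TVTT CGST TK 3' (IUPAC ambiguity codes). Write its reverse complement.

5′-MAASCGAABAATYTCCGDTVTTRVGT-3′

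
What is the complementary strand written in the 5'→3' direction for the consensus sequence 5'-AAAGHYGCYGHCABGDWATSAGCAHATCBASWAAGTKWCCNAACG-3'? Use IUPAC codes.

Standard pairs A↔T, G↔C; ambiguity codes pair Y↔R, K↔M, W↔W, S↔S, B↔V, D↔H, N↔N. Complement (TTTCDRCGRCDGTVCHWTASTCGTDTAGVTSWTTCAMWGGNTTGC), then reverse for 5'→3'.

5'-CGTTNGGWMACTTWSTVGATDTGCTSATWHCVTGDCRGCRDCTTT-3'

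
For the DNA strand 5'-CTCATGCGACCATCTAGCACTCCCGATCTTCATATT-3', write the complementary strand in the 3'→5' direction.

3′-GAGTACGCTGGTAGATCGTGAGGGCTAGAAGTATAA-5′

Base-pairing A↔T, G↔C gives the complement. The complementary strand is antiparallel, so paired with a 5'→3' strand it runs 3'→5'.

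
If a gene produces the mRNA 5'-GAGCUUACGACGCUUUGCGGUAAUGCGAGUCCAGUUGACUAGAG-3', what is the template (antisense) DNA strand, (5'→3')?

5'-CTCTAGTCAACTGGACTCGCATTACCGCAAAGCGTCGTAAGCTC-3'

Replace U with T to get the coding DNA strand: GAGCTTACGACGCTTTGCGGTAATGCGAGTCCAGTTGACTAGAG. The template strand is its reverse complement (complement CTCGAATGCTGCGAAACGCCATTACGCTCAGGTCAACTGATCTC, then reverse).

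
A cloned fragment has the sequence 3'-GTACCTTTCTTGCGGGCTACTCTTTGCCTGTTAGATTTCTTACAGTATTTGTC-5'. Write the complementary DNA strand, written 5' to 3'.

5'-CATGGAAAGAACGCCCGATGAGAAACGGACAATCTAAAGAATGTCATAAACAG-3'

The strand is given 3'→5', so its complement runs 5'→3' in the same left-to-right order: pair each base A↔T, G↔C.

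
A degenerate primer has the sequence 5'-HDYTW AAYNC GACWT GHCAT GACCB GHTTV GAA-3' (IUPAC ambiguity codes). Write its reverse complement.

5'-TTCBAADCVGGTCATGDCAWGTCGNRTTWARHD-3'

Standard pairs A↔T, G↔C; ambiguity codes pair Y↔R, W↔W, B↔V, D↔H, N↔N. Complement (DHRAWTTRNGCTGWACDGTACTGGVCDAABCTT), then reverse for 5'→3'.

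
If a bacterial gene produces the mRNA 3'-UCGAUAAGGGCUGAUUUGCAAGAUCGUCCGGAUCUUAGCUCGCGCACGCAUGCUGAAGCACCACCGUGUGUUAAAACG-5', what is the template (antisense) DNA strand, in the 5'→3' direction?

Written 5'→3' the mRNA is GCAAAAUUGUGUGCCACCACGAAGUCGUACGCACGCGCUCGAUUCUAGGCCUGCUAGAACGUUUAGUCGGGAAUAGCU, so the coding DNA strand is GCAAAATTGTGTGCCACCACGAAGTCGTACGCACGCGCTCGATTCTAGGCCTGCTAGAACGTTTAGTCGGGAATAGCT. The template is its reverse complement.

5'-AGCTATTCCCGACTAAACGTTCTAGCAGGCCTAGAATCGAGCGCGTGCGTACGACTTCGTGGTGGCACACAATTTTGC-3'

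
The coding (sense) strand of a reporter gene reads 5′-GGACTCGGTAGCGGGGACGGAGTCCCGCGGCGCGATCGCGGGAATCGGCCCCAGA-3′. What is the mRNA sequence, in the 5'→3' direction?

The mRNA is synthesized from the template strand, so it matches the coding strand with T replaced by U.

5′-GGACUCGGUAGCGGGGACGGAGUCCCGCGGCGCGAUCGCGGGAAUCGGCCCCAGA-3′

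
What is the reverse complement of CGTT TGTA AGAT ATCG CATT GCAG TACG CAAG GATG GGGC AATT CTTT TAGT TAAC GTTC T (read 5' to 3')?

5'-AGAACGTTAACTAAAAGAATTGCCCCATCCTTGCGTACTGCAATGCGATATCTTACAAACG-3'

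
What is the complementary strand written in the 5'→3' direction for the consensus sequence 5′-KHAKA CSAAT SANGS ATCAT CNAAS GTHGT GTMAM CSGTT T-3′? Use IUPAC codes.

5'-AAACSGKTKACACDACSTTNGATGATSCNTSATTSGTMTDM-3'

Standard pairs A↔T, G↔C; ambiguity codes pair M↔K, S↔S, H↔D, N↔N. Complement (MDTMTGSTTASTNCSTAGTAGNTTSCADCACAKTKGSCAAA), then reverse for 5'→3'.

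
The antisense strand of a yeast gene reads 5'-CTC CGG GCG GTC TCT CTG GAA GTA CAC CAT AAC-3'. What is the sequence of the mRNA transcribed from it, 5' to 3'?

5'-GUUAUGGUGUACUUCCAGAGAGACCGCCCGGAG-3'

The mRNA has the sequence of the coding strand (reverse complement of the template) with T→U. Reverse complement of CTCCGGGCGGTCTCTCTGGAAGTACACCATAAC is GTTATGGTGTACTTCCAGAGAGACCGCCCGGAG; then T→U.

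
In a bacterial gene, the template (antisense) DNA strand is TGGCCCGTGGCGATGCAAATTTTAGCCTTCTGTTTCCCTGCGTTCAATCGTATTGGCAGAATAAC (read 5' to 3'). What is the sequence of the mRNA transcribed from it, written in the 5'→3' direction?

RNA polymerase reads the template 3'→5' and synthesizes mRNA 5'→3' by base-pairing (A→U, T→A, G↔C). The complement of the template is ACCGGGCACCGCTACGTTTAAAATCGGAAGACAAAGGGACGCAAGTTAGCATAACCGTCTTATTG; antiparallel, so 5'→3' the coding strand is GTTATTCTGCCAATACGATTGAACGCAGGGAAACAGAAGGCTAAAATTTGCATCGCCACGGGCCA. Replace T with U for the mRNA.

5'-GUUAUUCUGCCAAUACGAUUGAACGCAGGGAAACAGAAGGCUAAAAUUUGCAUCGCCACGGGCCA-3'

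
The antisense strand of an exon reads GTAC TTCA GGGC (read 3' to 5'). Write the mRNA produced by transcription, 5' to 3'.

5'-CAUGAAGUCCCG-3'

Reading the template 3'→5' as shown, RNA polymerase pairs each base (A→U, T→A, G↔C) to build mRNA 5'→3' directly.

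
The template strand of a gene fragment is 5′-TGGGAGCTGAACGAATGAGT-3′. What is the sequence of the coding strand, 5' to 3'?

5'-ACTCATTCGTTCAGCTCCCA-3'

The coding strand is complementary and antiparallel to the template: take the complement (A↔T, G↔C) and reverse.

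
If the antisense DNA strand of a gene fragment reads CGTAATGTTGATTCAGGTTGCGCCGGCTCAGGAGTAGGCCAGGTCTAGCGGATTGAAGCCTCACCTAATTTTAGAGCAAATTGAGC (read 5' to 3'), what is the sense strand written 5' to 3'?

5'-GCTCAATTTGCTCTAAAATTAGGTGAGGCTTCAATCCGCTAGACCTGGCCTACTCCTGAGCCGGCGCAACCTGAATCAACATTACG-3'

The coding strand is complementary and antiparallel to the template: take the complement (A↔T, G↔C) and reverse.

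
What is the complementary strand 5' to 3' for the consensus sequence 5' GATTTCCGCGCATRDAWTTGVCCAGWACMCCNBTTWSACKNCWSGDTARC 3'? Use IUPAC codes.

5'-GYTAHCSWGNMGTSWAAVNGGKGTWCTGGBCAAWTHYATGCGCGGAAATC-3'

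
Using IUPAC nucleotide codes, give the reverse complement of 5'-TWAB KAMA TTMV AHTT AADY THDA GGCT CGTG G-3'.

5'-CCACGAGCCTHDARHTTAADTBKAATKTMVTWA-3'

Standard pairs A↔T, G↔C; ambiguity codes pair Y↔R, M↔K, W↔W, B↔V, D↔H. Complement (AWTVMTKTAAKBTDAATTHRADHTCCGAGCACC), then reverse for 5'→3'.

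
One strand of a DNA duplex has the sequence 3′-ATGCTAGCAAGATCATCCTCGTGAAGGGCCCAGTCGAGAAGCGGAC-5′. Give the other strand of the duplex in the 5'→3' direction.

The strand is given 3'→5', so its complement runs 5'→3' in the same left-to-right order: pair each base A↔T, G↔C.

5'-TACGATCGTTCTAGTAGGAGCACTTCCCGGGTCAGCTCTTCGCCTG-3'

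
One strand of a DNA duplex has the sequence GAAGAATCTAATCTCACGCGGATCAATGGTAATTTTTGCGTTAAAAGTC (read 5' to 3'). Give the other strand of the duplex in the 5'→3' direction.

Pairing A↔T and G↔C gives CTTCTTAGATTAGAGTGCGCCTAGTTACCATTAAAAACGCAATTTTCAG, running 3'→5'. Reverse for the 5'→3' convention.

5'-GACTTTTAACGCAAAAATTACCATTGATCCGCGTGAGATTAGATTCTTC-3'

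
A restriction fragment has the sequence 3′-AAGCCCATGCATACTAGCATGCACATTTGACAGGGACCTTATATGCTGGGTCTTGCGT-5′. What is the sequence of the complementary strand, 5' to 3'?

The strand is given 3'→5', so its complement runs 5'→3' in the same left-to-right order: pair each base A↔T, G↔C.

5'-TTCGGGTACGTATGATCGTACGTGTAAACTGTCCCTGGAATATACGACCCAGAACGCA-3'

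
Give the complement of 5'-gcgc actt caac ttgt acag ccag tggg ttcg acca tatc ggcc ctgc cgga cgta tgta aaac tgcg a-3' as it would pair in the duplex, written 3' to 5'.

Base-pairing A↔T, G↔C gives the complement. The complementary strand is antiparallel, so paired with a 5'→3' strand it runs 3'→5'.

3'-CGCGTGAAGTTGAACATGTCGGTCACCCAAGCTGGTATAGCCGGGACGGCCTGCATACATTTTGACGCT-5'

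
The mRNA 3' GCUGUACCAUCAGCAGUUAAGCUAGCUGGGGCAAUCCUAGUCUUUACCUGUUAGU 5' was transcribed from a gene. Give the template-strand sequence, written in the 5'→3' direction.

5'-CGACATGGTAGTCGTCAATTCGATCGACCCCGTTAGGATCAGAAATGGACAATCA-3'

Written 5'→3' the mRNA is UGAUUGUCCAUUUCUGAUCCUAACGGGGUCGAUCGAAUUGACGACUACCAUGUCG, so the coding DNA strand is TGATTGTCCATTTCTGATCCTAACGGGGTCGATCGAATTGACGACTACCATGTCG. The template is its reverse complement.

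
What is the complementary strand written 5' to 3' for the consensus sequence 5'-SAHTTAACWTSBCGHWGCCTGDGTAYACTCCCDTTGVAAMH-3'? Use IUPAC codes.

5′-DKTTBCAAHGGGAGTRTACHCAGGCWDCGVSAWGTTAADTS-3′

Standard pairs A↔T, G↔C; ambiguity codes pair Y↔R, M↔K, W↔W, S↔S, B↔V, D↔H. Complement (STDAATTGWASVGCDWCGGACHCATRTGAGGGHAACBTTKD), then reverse for 5'→3'.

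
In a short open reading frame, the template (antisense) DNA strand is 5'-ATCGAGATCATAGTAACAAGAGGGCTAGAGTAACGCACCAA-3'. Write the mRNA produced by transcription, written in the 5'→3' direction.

The mRNA has the sequence of the coding strand (reverse complement of the template) with T→U. Reverse complement of ATCGAGATCATAGTAACAAGAGGGCTAGAGTAACGCACCAA is TTGGTGCGTTACTCTAGCCCTCTTGTTACTATGATCTCGAT; then T→U.

5'-UUGGUGCGUUACUCUAGCCCUCUUGUUACUAUGAUCUCGAU-3'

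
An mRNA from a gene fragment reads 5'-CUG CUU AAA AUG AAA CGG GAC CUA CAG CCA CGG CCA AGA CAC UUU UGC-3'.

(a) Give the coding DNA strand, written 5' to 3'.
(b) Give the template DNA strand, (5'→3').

(a) 5′-CTGCTTAAAATGAAACGGGACCTACAGCCACGGCCAAGACACTTTTGC-3′
(b) 5'-GCAAAAGTGTCTTGGCCGTGGCTGTAGGTCCCGTTTCATTTTAAGCAG-3'

(a) The coding strand matches the mRNA with U→T.
(b) The template strand is the reverse complement of the coding strand.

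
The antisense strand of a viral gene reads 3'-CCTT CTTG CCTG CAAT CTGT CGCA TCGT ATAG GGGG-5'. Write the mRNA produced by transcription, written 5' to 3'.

Reading the template 3'→5' as shown, RNA polymerase pairs each base (A→U, T→A, G↔C) to build mRNA 5'→3' directly.

5'-GGAAGAACGGACGUUAGACAGCGUAGCAUAUCCCCC-3'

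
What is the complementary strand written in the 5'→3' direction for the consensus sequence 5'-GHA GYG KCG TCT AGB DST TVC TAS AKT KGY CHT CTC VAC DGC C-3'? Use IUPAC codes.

Standard pairs A↔T, G↔C; ambiguity codes pair Y↔R, K↔M, S↔S, B↔V, D↔H. Complement (CDTCRCMGCAGATCVHSAABGATSTMAMCRGDAGAGBTGHCGG), then reverse for 5'→3'.

5'-GGCHGTBGAGADGRCMAMTSTAGBAASHVCTAGACGMCRCTDC-3'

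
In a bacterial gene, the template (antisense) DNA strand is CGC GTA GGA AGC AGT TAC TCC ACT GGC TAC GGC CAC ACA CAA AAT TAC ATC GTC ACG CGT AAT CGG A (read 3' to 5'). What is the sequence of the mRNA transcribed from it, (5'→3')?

Reading the template 3'→5' as shown, RNA polymerase pairs each base (A→U, T→A, G↔C) to build mRNA 5'→3' directly.

5'-GCGCAUCCUUCGUCAAUGAGGUGACCGAUGCCGGUGUGUGUUUUAAUGUAGCAGUGCGCAUUAGCCU-3'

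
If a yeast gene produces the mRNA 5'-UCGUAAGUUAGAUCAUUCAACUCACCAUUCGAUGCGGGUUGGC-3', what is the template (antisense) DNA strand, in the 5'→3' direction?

Replace U with T to get the coding DNA strand: TCGTAAGTTAGATCATTCAACTCACCATTCGATGCGGGTTGGC. The template strand is its reverse complement (complement AGCATTCAATCTAGTAAGTTGAGTGGTAAGCTACGCCCAACCG, then reverse).

5'-GCCAACCCGCATCGAATGGTGAGTTGAATGATCTAACTTACGA-3'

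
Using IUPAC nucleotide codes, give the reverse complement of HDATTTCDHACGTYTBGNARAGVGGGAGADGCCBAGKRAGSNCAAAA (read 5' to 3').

Standard pairs A↔T, G↔C; ambiguity codes pair R↔Y, K↔M, S↔S, B↔V, D↔H, N↔N. Complement (DHTAAAGHDTGCARAVCNTYTCBCCCTCTHCGGVTCMYTCSNGTTTT), then reverse for 5'→3'.

5'-TTTTGNSCTYMCTVGGCHTCTCCCBCTYTNCVARACGTDHGAAATHD-3'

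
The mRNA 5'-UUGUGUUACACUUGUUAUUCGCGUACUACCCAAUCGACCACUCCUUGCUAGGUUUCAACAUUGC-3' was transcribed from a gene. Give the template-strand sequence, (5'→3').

Replace U with T to get the coding DNA strand: TTGTGTTACACTTGTTATTCGCGTACTACCCAATCGACCACTCCTTGCTAGGTTTCAACATTGC. The template strand is its reverse complement (complement AACACAATGTGAACAATAAGCGCATGATGGGTTAGCTGGTGAGGAACGATCCAAAGTTGTAACG, then reverse).

5'-GCAATGTTGAAACCTAGCAAGGAGTGGTCGATTGGGTAGTACGCGAATAACAAGTGTAACACAA-3'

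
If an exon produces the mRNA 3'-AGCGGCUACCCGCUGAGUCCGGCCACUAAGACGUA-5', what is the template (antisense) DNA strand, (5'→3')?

5'-TCGCCGATGGGCGACTCAGGCCGGTGATTCTGCAT-3'

Written 5'→3' the mRNA is AUGCAGAAUCACCGGCCUGAGUCGCCCAUCGGCGA, so the coding DNA strand is ATGCAGAATCACCGGCCTGAGTCGCCCATCGGCGA. The template is its reverse complement.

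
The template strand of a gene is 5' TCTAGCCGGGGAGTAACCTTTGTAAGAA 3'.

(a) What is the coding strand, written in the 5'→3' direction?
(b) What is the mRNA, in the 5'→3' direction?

(a) The coding strand is the reverse complement of the template: complement AGATCGGCCCCTCATTGGAAACATTCTT, then reverse.
(b) mRNA has the coding-strand sequence with T→U.

(a) 5'-TTCTTACAAAGGTTACTCCCCGGCTAGA-3'
(b) 5'-UUCUUACAAAGGUUACUCCCCGGCUAGA-3'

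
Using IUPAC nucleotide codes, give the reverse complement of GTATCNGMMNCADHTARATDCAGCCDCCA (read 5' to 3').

Standard pairs A↔T, G↔C; ambiguity codes pair R↔Y, M↔K, D↔H, N↔N. Complement (CATAGNCKKNGTHDATYTAHGTCGGHGGT), then reverse for 5'→3'.

5'-TGGHGGCTGHATYTADHTGNKKCNGATAC-3'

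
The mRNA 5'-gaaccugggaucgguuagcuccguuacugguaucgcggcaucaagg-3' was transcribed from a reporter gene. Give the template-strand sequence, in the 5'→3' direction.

5'-CCTTGATGCCGCGATACCAGTAACGGAGCTAACCGATCCCAGGTTC-3'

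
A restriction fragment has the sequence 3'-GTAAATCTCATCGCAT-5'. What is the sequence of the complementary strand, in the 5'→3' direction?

The strand is given 3'→5', so its complement runs 5'→3' in the same left-to-right order: pair each base A↔T, G↔C.

5'-CATTTAGAGTAGCGTA-3'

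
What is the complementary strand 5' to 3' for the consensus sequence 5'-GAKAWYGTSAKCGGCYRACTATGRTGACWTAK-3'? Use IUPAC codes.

5'-MTAWGTCAYCATAGTYRGCCGMTSACRWTMTC-3'

Standard pairs A↔T, G↔C; ambiguity codes pair R↔Y, K↔M, W↔W, S↔S. Complement (CTMTWRCASTMGCCGRYTGATACYACTGWATM), then reverse for 5'→3'.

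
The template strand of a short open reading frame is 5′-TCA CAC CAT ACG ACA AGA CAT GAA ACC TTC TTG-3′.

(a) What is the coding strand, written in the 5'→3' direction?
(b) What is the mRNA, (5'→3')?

(a) 5′-CAAGAAGGTTTCATGTCTTGTCGTATGGTGTGA-3′
(b) 5'-CAAGAAGGUUUCAUGUCUUGUCGUAUGGUGUGA-3'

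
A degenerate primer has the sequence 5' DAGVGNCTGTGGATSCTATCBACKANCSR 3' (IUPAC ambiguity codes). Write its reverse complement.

Standard pairs A↔T, G↔C; ambiguity codes pair R↔Y, K↔M, S↔S, B↔V, D↔H, N↔N. Complement (HTCBCNGACACCTASGATAGVTGMTNGSY), then reverse for 5'→3'.

5'-YSGNTMGTVGATAGSATCCACAGNCBCTH-3'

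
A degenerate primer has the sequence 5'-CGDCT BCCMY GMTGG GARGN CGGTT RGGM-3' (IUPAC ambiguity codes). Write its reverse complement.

Standard pairs A↔T, G↔C; ambiguity codes pair R↔Y, M↔K, B↔V, D↔H, N↔N. Complement (GCHGAVGGKRCKACCCTYCNGCCAAYCCK), then reverse for 5'→3'.

5′-KCCYAACCGNCYTCCCAKCRKGGVAGHCG-3′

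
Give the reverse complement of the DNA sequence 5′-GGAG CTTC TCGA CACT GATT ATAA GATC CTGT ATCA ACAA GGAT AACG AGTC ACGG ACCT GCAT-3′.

5'-ATGCAGGTCCGTGACTCGTTATCCTTGTTGATACAGGATCTTATAATCAGTGTCGAGAAGCTCC-3'

Reading the sequence 3'→5' and pairing each base (A↔T, G↔C) gives the reverse complement directly.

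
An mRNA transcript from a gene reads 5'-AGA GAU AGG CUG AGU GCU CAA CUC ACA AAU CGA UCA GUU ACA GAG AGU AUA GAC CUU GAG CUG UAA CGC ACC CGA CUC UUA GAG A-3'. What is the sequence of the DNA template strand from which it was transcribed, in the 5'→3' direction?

5'-TCTCTAAGAGTCGGGTGCGTTACAGCTCAAGGTCTATACTCTCTGTAACTGATCGATTTGTGAGTTGAGCACTCAGCCTATCTCT-3'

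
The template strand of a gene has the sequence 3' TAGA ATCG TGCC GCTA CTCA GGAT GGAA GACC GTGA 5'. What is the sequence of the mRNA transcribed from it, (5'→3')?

5'-AUCUUAGCACGGCGAUGAGUCCUACCUUCUGGCACU-3'

Reading the template 3'→5' as shown, RNA polymerase pairs each base (A→U, T→A, G↔C) to build mRNA 5'→3' directly.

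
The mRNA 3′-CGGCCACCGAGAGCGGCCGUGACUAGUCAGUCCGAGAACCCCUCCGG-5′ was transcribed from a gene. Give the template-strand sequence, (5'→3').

Written 5'→3' the mRNA is GGCCUCCCCAAGAGCCUGACUGAUCAGUGCCGGCGAGAGCCACCGGC, so the coding DNA strand is GGCCTCCCCAAGAGCCTGACTGATCAGTGCCGGCGAGAGCCACCGGC. The template is its reverse complement.

5'-GCCGGTGGCTCTCGCCGGCACTGATCAGTCAGGCTCTTGGGGAGGCC-3'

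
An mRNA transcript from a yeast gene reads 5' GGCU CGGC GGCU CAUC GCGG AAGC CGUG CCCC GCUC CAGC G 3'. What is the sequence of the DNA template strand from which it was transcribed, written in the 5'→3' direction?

5'-CGCTGGAGCGGGGCACGGCTTCCGCGATGAGCCGCCGAGCC-3'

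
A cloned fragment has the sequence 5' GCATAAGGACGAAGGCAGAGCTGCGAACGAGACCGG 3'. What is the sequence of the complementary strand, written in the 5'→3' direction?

5′-CCGGTCTCGTTCGCAGCTCTGCCTTCGTCCTTATGC-3′

Pairing A↔T and G↔C gives CGTATTCCTGCTTCCGTCTCGACGCTTGCTCTGGCC, running 3'→5'. Reverse for the 5'→3' convention.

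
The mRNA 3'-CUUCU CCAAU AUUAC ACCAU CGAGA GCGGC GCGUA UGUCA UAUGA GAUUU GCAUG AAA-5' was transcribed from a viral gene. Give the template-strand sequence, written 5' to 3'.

Written 5'→3' the mRNA is AAAGUACGUUUAGAGUAUACUGUAUGCGCGGCGAGAGCUACCACAUUAUAACCUCUUC, so the coding DNA strand is AAAGTACGTTTAGAGTATACTGTATGCGCGGCGAGAGCTACCACATTATAACCTCTTC. The template is its reverse complement.

5'-GAAGAGGTTATAATGTGGTAGCTCTCGCCGCGCATACAGTATACTCTAAACGTACTTT-3'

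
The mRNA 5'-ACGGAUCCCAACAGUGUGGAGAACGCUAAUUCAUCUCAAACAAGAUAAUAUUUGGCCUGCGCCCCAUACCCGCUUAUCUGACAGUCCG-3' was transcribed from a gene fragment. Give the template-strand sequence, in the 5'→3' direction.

5′-CGGACTGTCAGATAAGCGGGTATGGGGCGCAGGCCAAATATTATCTTGTTTGAGATGAATTAGCGTTCTCCACACTGTTGGGATCCGT-3′

Replace U with T to get the coding DNA strand: ACGGATCCCAACAGTGTGGAGAACGCTAATTCATCTCAAACAAGATAATATTTGGCCTGCGCCCCATACCCGCTTATCTGACAGTCCG. The template strand is its reverse complement (complement TGCCTAGGGTTGTCACACCTCTTGCGATTAAGTAGAGTTTGTTCTATTATAAACCGGACGCGGGGTATGGGCGAATAGACTGTCAGGC, then reverse).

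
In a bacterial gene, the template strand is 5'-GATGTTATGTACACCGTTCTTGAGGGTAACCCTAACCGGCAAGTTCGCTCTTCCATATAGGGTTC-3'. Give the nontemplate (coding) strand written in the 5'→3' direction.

The coding strand is complementary and antiparallel to the template: take the complement (A↔T, G↔C) and reverse.

5'-GAACCCTATATGGAAGAGCGAACTTGCCGGTTAGGGTTACCCTCAAGAACGGTGTACATAACATC-3'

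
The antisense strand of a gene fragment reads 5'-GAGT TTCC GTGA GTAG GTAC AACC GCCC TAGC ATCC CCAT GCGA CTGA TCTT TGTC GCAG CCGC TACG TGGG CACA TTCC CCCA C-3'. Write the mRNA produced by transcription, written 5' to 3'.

RNA polymerase reads the template 3'→5' and synthesizes mRNA 5'→3' by base-pairing (A→U, T→A, G↔C). The complement of the template is CTCAAAGGCACTCATCCATGTTGGCGGGATCGTAGGGGTACGCTGACTAGAAACAGCGTCGGCGATGCACCCGTGTAAGGGGGTG; antiparallel, so 5'→3' the coding strand is GTGGGGGAATGTGCCCACGTAGCGGCTGCGACAAAGATCAGTCGCATGGGGATGCTAGGGCGGTTGTACCTACTCACGGAAACTC. Replace T with U for the mRNA.

5'-GUGGGGGAAUGUGCCCACGUAGCGGCUGCGACAAAGAUCAGUCGCAUGGGGAUGCUAGGGCGGUUGUACCUACUCACGGAAACUC-3'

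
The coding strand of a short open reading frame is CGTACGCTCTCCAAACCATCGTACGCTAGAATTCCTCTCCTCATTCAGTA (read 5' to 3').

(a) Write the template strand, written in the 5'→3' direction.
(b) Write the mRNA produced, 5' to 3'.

(a) 5'-TACTGAATGAGGAGAGGAATTCTAGCGTACGATGGTTTGGAGAGCGTACG-3'
(b) 5'-CGUACGCUCUCCAAACCAUCGUACGCUAGAAUUCCUCUCCUCAUUCAGUA-3'

(a) The template strand is the reverse complement of the coding strand: complement GCATGCGAGAGGTTTGGTAGCATGCGATCTTAAGGAGAGGAGTAAGTCAT, then reverse.
(b) mRNA matches the coding strand with T→U.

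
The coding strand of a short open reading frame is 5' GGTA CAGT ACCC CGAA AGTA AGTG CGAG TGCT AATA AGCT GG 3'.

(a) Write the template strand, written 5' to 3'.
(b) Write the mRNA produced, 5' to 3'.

(a) 5'-CCAGCTTATTAGCACTCGCACTTACTTTCGGGGTACTGTACC-3'
(b) 5'-GGUACAGUACCCCGAAAGUAAGUGCGAGUGCUAAUAAGCUGG-3'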